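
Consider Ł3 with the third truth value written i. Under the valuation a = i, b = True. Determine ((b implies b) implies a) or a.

b implies b = True implies True = True
(b implies b) implies a = True implies i = i
((b implies b) implies a) or a = i or i = i

i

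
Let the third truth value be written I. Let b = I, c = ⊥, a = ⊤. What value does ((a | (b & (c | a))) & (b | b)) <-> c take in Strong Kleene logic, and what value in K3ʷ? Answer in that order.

In Strong Kleene logic: c | a = ⊥ | ⊤ = ⊤
b & (c | a) = I & ⊤ = I
a | (b & (c | a)) = ⊤ | I = ⊤
b | b = I | I = I
(a | (b & (c | a))) & (b | b) = ⊤ & I = I
((a | (b & (c | a))) & (b | b)) <-> c = I <-> ⊥ = I
In K3ʷ: c | a = ⊥ | ⊤ = ⊤
b & (c | a) = I & ⊤ = I
a | (b & (c | a)) = ⊤ | I = I
b | b = I | I = I
(a | (b & (c | a))) & (b | b) = I & I = I
((a | (b & (c | a))) & (b | b)) <-> c = I <-> ⊥ = I

I; I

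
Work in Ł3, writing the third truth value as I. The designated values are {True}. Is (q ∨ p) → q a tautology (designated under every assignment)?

No

Countermodel: q=I, p=True gives I, which is not designated.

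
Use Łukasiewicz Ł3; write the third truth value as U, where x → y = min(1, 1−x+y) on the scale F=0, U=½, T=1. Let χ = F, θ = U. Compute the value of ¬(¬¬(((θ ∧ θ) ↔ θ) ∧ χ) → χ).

F

θ ∧ θ = U ∧ U = U
(θ ∧ θ) ↔ θ = U ↔ U = T
((θ ∧ θ) ↔ θ) ∧ χ = T ∧ F = F
¬(((θ ∧ θ) ↔ θ) ∧ χ) = ¬F = T
¬¬(((θ ∧ θ) ↔ θ) ∧ χ) = ¬T = F
¬¬(((θ ∧ θ) ↔ θ) ∧ χ) → χ = F → F = T
¬(¬¬(((θ ∧ θ) ↔ θ) ∧ χ) → χ) = ¬T = F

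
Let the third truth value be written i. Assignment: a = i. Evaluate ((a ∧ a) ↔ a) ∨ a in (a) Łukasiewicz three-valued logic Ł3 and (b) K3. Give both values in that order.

1; i

In Łukasiewicz three-valued logic Ł3: a ∧ a = i ∧ i = i
(a ∧ a) ↔ a = i ↔ i = 1
((a ∧ a) ↔ a) ∨ a = 1 ∨ i = 1
In K3: a ∧ a = i ∧ i = i
(a ∧ a) ↔ a = i ↔ i = i
((a ∧ a) ↔ a) ∨ a = i ∨ i = i
They differ because Łukasiewicz three-valued logic Ł3 and K3 treat i differently under implication.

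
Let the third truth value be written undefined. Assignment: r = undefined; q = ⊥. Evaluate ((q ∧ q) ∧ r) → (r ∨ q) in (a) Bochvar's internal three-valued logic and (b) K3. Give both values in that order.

In Bochvar's internal three-valued logic: q ∧ q = ⊥ ∧ ⊥ = ⊥
(q ∧ q) ∧ r = ⊥ ∧ undefined = undefined
r ∨ q = undefined ∨ ⊥ = undefined
((q ∧ q) ∧ r) → (r ∨ q) = undefined → undefined = undefined  [any arg is the third value ⇒ result is the third value]
In K3: q ∧ q = ⊥ ∧ ⊥ = ⊥
(q ∧ q) ∧ r = ⊥ ∧ undefined = ⊥
r ∨ q = undefined ∨ ⊥ = undefined
((q ∧ q) ∧ r) → (r ∨ q) = ⊥ → undefined = ⊤
They differ because Bochvar's internal three-valued logic and K3 treat undefined differently under the binary connectives.

undefined; ⊤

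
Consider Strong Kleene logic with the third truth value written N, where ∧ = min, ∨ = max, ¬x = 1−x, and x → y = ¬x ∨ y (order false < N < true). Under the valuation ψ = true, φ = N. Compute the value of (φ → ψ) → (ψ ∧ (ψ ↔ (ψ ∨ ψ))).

φ → ψ = N → true = true  [¬N ∨ true]
ψ ∨ ψ = true ∨ true = true
ψ ↔ (ψ ∨ ψ) = true ↔ true = true
ψ ∧ (ψ ↔ (ψ ∨ ψ)) = true ∧ true = true
(φ → ψ) → (ψ ∧ (ψ ↔ (ψ ∨ ψ))) = true → true = true

true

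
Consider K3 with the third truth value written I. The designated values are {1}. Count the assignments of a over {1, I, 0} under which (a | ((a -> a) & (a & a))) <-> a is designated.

a=1: 1 ✓
a=I: I ·
a=0: 1 ✓

2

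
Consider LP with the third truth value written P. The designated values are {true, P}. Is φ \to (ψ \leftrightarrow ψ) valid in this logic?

Every assignment of φ, ψ over {true, P, false} gives a value in {true, P}.
In particular, with φ=P, ψ=P: φ \to (ψ \leftrightarrow ψ) = P.

Yes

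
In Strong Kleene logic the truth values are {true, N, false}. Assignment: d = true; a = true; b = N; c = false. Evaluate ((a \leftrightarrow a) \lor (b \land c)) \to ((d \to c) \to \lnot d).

a \leftrightarrow a = true \leftrightarrow true = true
b \land c = N \land false = false
(a \leftrightarrow a) \lor (b \land c) = true \lor false = true
d \to c = true \to false = false
\lnot d = \lnot true = false
(d \to c) \to \lnot d = false \to false = true
((a \leftrightarrow a) \lor (b \land c)) \to ((d \to c) \to \lnot d) = true \to true = true

true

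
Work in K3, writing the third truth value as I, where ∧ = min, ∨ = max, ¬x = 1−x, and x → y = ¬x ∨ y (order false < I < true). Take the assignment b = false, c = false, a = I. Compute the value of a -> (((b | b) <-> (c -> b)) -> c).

true

b | b = false | false = false
c -> b = false -> false = true
(b | b) <-> (c -> b) = false <-> true = false
((b | b) <-> (c -> b)) -> c = false -> false = true
a -> (((b | b) <-> (c -> b)) -> c) = I -> true = true  [~I | true]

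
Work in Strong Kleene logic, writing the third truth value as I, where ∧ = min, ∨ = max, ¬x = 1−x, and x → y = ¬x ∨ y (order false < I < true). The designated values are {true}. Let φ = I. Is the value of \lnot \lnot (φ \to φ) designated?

φ \to φ = I \to I = I  [\lnot I \lor I]
\lnot (φ \to φ) = \lnot I = I
\lnot \lnot (φ \to φ) = \lnot I = I
I ∉ {true}.

No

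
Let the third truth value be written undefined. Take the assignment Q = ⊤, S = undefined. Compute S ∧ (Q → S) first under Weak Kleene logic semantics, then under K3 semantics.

undefined; undefined

In Weak Kleene logic: Q → S = ⊤ → undefined = undefined  [any arg is the third value ⇒ result is the third value]
S ∧ (Q → S) = undefined ∧ undefined = undefined
In K3: Q → S = ⊤ → undefined = undefined  [¬⊤ ∨ undefined]
S ∧ (Q → S) = undefined ∧ undefined = undefined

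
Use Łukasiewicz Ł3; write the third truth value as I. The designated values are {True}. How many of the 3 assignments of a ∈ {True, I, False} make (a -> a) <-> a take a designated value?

1

a=True: True ✓
a=I: I ·
a=False: False ·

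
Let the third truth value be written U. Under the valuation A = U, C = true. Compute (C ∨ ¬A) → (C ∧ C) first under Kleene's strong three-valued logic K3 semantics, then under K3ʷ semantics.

In Kleene's strong three-valued logic K3: ¬A = ¬U = U
C ∨ ¬A = true ∨ U = true
C ∧ C = true ∧ true = true
(C ∨ ¬A) → (C ∧ C) = true → true = true
In K3ʷ: ¬A = ¬U = U
C ∨ ¬A = true ∨ U = U
C ∧ C = true ∧ true = true
(C ∨ ¬A) → (C ∧ C) = U → true = U  [any arg is the third value ⇒ result is the third value]
They differ because Kleene's strong three-valued logic K3 and K3ʷ treat U differently under the binary connectives.

true; U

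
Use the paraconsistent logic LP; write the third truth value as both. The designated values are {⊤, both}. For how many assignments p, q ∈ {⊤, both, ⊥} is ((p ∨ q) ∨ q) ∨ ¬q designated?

9

Of the 9 assignments, 9 give a value in {⊤, both}.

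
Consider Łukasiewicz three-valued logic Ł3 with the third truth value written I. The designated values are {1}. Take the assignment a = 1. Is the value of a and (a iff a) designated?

a iff a = 1 iff 1 = 1
a and (a iff a) = 1 and 1 = 1
1 ∈ {1}.

Yes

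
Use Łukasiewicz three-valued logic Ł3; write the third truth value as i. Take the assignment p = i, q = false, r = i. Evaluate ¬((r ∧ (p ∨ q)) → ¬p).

false

p ∨ q = i ∨ false = i
r ∧ (p ∨ q) = i ∧ i = i
¬p = ¬i = i
(r ∧ (p ∨ q)) → ¬p = i → i = true
¬((r ∧ (p ∨ q)) → ¬p) = ¬true = false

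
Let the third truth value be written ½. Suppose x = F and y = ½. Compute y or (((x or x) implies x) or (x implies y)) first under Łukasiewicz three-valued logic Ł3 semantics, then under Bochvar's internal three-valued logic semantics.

T; ½

In Łukasiewicz three-valued logic Ł3: x or x = F or F = F
(x or x) implies x = F implies F = T
x implies y = F implies ½ = T  [min(1, 1−0+½)]
((x or x) implies x) or (x implies y) = T or T = T
y or (((x or x) implies x) or (x implies y)) = ½ or T = T
In Bochvar's internal three-valued logic: x or x = F or F = F
(x or x) implies x = F implies F = T
x implies y = F implies ½ = ½  [any arg is the third value ⇒ result is the third value]
((x or x) implies x) or (x implies y) = T or ½ = ½
y or (((x or x) implies x) or (x implies y)) = ½ or ½ = ½
They differ because Łukasiewicz three-valued logic Ł3 and Bochvar's internal three-valued logic treat ½ differently under the binary connectives.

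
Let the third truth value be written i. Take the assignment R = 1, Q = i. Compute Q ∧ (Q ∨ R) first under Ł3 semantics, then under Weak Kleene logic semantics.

In Ł3: Q ∨ R = i ∨ 1 = 1
Q ∧ (Q ∨ R) = i ∧ 1 = i
In Weak Kleene logic: Q ∨ R = i ∨ 1 = i
Q ∧ (Q ∨ R) = i ∧ i = i

i; i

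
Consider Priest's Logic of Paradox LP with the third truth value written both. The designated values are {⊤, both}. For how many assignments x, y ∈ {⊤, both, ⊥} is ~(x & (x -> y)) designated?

Of the 9 assignments, 8 give a value in {⊤, both}.

8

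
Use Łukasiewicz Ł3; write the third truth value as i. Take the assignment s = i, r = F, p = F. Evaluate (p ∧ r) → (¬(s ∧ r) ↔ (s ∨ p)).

T

p ∧ r = F ∧ F = F
s ∧ r = i ∧ F = F
¬(s ∧ r) = ¬F = T
s ∨ p = i ∨ F = i
¬(s ∧ r) ↔ (s ∨ p) = T ↔ i = i
(p ∧ r) → (¬(s ∧ r) ↔ (s ∨ p)) = F → i = T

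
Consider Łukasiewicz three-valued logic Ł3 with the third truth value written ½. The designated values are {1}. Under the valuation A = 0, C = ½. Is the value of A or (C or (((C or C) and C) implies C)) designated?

C or C = ½ or ½ = ½
(C or C) and C = ½ and ½ = ½
((C or C) and C) implies C = ½ implies ½ = 1
C or (((C or C) and C) implies C) = ½ or 1 = 1
A or (C or (((C or C) and C) implies C)) = 0 or 1 = 1
1 ∈ {1}.

Yes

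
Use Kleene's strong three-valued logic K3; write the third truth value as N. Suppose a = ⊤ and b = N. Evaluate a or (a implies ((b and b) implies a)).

b and b = N and N = N
(b and b) implies a = N implies ⊤ = ⊤  [not N or ⊤]
a implies ((b and b) implies a) = ⊤ implies ⊤ = ⊤
a or (a implies ((b and b) implies a)) = ⊤ or ⊤ = ⊤

⊤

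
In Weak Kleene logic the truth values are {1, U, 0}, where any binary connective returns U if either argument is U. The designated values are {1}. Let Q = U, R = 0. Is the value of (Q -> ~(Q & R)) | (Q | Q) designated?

No

Q & R = U & 0 = U
~(Q & R) = ~U = U
Q -> ~(Q & R) = U -> U = U  [any arg is the third value ⇒ result is the third value]
Q | Q = U | U = U
(Q -> ~(Q & R)) | (Q | Q) = U | U = U
U ∉ {1}.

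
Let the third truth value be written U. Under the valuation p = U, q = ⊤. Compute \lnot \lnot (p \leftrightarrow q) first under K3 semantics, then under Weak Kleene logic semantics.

In K3: p \leftrightarrow q = U \leftrightarrow ⊤ = U
\lnot (p \leftrightarrow q) = \lnot U = U
\lnot \lnot (p \leftrightarrow q) = \lnot U = U
In Weak Kleene logic: p \leftrightarrow q = U \leftrightarrow ⊤ = U
\lnot (p \leftrightarrow q) = \lnot U = U
\lnot \lnot (p \leftrightarrow q) = \lnot U = U

U; U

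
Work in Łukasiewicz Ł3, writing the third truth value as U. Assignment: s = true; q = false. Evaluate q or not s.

false

not s = not true = false
q or not s = false or false = false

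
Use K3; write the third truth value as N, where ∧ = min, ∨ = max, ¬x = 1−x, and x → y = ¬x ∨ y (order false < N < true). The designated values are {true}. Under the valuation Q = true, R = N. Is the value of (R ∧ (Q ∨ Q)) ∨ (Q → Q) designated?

Yes

Q ∨ Q = true ∨ true = true
R ∧ (Q ∨ Q) = N ∧ true = N
Q → Q = true → true = true
(R ∧ (Q ∨ Q)) ∨ (Q → Q) = N ∨ true = true
true ∈ {true}.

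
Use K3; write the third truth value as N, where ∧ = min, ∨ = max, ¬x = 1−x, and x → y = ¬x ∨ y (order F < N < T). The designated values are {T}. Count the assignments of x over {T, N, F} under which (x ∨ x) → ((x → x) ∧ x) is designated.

2

x=T: T ✓
x=N: N ·
x=F: T ✓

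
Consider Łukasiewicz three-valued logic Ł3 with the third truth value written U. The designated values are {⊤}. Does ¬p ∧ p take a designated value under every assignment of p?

Countermodel: p=⊤ gives ⊥, which is not designated.

No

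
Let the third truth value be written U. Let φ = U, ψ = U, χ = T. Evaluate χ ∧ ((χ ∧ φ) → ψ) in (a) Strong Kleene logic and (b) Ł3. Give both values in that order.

In Strong Kleene logic: χ ∧ φ = T ∧ U = U
(χ ∧ φ) → ψ = U → U = U  [¬U ∨ U]
χ ∧ ((χ ∧ φ) → ψ) = T ∧ U = U
In Ł3: χ ∧ φ = T ∧ U = U
(χ ∧ φ) → ψ = U → U = T
χ ∧ ((χ ∧ φ) → ψ) = T ∧ T = T
They differ because Strong Kleene logic and Ł3 treat U differently under implication.

U; T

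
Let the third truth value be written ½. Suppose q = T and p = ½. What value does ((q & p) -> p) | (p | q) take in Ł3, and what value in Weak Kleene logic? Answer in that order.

In Ł3: q & p = T & ½ = ½
(q & p) -> p = ½ -> ½ = T  [min(1, 1−½+½)]
p | q = ½ | T = T
((q & p) -> p) | (p | q) = T | T = T
In Weak Kleene logic: q & p = T & ½ = ½
(q & p) -> p = ½ -> ½ = ½  [any arg is the third value ⇒ result is the third value]
p | q = ½ | T = ½
((q & p) -> p) | (p | q) = ½ | ½ = ½
They differ because Ł3 and Weak Kleene logic treat ½ differently under the binary connectives.

T; ½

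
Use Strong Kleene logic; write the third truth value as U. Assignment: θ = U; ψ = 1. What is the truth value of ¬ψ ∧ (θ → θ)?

0

¬ψ = ¬1 = 0
θ → θ = U → U = U  [¬U ∨ U]
¬ψ ∧ (θ → θ) = 0 ∧ U = 0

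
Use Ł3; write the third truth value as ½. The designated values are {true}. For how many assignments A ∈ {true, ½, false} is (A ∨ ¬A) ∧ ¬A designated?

1

A=true: false ·
A=½: ½ ·
A=false: true ✓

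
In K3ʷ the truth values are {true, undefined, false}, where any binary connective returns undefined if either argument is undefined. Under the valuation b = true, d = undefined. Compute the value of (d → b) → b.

undefined

d → b = undefined → true = undefined  [any arg is the third value ⇒ result is the third value]
(d → b) → b = undefined → true = undefined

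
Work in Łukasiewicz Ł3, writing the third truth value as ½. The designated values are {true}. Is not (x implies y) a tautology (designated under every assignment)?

No

Countermodel: x=true, y=true gives false, which is not designated.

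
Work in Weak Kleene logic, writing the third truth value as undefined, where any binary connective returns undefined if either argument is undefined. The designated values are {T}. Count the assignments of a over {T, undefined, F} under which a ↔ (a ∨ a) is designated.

a=T: T ✓
a=undefined: undefined ·
a=F: T ✓

2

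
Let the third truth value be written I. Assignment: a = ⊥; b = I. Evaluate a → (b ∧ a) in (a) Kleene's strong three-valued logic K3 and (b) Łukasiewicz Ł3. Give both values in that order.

⊤; ⊤

In Kleene's strong three-valued logic K3: b ∧ a = I ∧ ⊥ = ⊥
a → (b ∧ a) = ⊥ → ⊥ = ⊤
In Łukasiewicz Ł3: b ∧ a = I ∧ ⊥ = ⊥
a → (b ∧ a) = ⊥ → ⊥ = ⊤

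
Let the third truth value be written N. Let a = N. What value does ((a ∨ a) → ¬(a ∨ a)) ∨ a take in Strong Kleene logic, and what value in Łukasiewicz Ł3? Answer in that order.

N; ⊤

In Strong Kleene logic: a ∨ a = N ∨ N = N
a ∨ a = N ∨ N = N
¬(a ∨ a) = ¬N = N
(a ∨ a) → ¬(a ∨ a) = N → N = N
((a ∨ a) → ¬(a ∨ a)) ∨ a = N ∨ N = N
In Łukasiewicz Ł3: a ∨ a = N ∨ N = N
a ∨ a = N ∨ N = N
¬(a ∨ a) = ¬N = N
(a ∨ a) → ¬(a ∨ a) = N → N = ⊤  [min(1, 1−½+½)]
((a ∨ a) → ¬(a ∨ a)) ∨ a = ⊤ ∨ N = ⊤
They differ because Strong Kleene logic and Łukasiewicz Ł3 treat N differently under implication.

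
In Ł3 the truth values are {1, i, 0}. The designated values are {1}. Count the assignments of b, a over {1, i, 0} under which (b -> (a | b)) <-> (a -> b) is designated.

6

Of the 9 assignments, 6 give a value in {1}.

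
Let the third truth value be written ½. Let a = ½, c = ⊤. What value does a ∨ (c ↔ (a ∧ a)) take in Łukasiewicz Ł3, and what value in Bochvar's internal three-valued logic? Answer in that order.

In Łukasiewicz Ł3: a ∧ a = ½ ∧ ½ = ½
c ↔ (a ∧ a) = ⊤ ↔ ½ = ½  [1 − |1−½|]
a ∨ (c ↔ (a ∧ a)) = ½ ∨ ½ = ½
In Bochvar's internal three-valued logic: a ∧ a = ½ ∧ ½ = ½
c ↔ (a ∧ a) = ⊤ ↔ ½ = ½
a ∨ (c ↔ (a ∧ a)) = ½ ∨ ½ = ½

½; ½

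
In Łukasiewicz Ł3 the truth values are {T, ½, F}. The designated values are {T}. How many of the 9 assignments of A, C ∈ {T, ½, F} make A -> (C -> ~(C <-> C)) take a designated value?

6

Of the 9 assignments, 6 give a value in {T}.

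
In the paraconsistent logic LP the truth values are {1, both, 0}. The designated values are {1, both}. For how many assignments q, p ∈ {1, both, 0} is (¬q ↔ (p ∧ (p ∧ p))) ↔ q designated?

Of the 9 assignments, 7 give a value in {1, both}.

7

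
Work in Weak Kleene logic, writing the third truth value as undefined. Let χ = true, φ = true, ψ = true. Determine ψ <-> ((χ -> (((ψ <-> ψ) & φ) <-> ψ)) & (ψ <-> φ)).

true

ψ <-> ψ = true <-> true = true
(ψ <-> ψ) & φ = true & true = true
((ψ <-> ψ) & φ) <-> ψ = true <-> true = true
χ -> (((ψ <-> ψ) & φ) <-> ψ) = true -> true = true
ψ <-> φ = true <-> true = true
(χ -> (((ψ <-> ψ) & φ) <-> ψ)) & (ψ <-> φ) = true & true = true
ψ <-> ((χ -> (((ψ <-> ψ) & φ) <-> ψ)) & (ψ <-> φ)) = true <-> true = true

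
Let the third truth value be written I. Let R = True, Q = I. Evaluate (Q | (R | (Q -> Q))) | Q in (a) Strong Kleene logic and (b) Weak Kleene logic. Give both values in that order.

In Strong Kleene logic: Q -> Q = I -> I = I  [~I | I]
R | (Q -> Q) = True | I = True
Q | (R | (Q -> Q)) = I | True = True
(Q | (R | (Q -> Q))) | Q = True | I = True
In Weak Kleene logic: Q -> Q = I -> I = I
R | (Q -> Q) = True | I = I
Q | (R | (Q -> Q)) = I | I = I
(Q | (R | (Q -> Q))) | Q = I | I = I
They differ because Strong Kleene logic and Weak Kleene logic treat I differently under the binary connectives.

True; I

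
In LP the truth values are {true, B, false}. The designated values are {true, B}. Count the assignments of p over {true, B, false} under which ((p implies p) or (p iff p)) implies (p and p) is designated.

p=true: true ✓
p=B: B ✓
p=false: false ·

2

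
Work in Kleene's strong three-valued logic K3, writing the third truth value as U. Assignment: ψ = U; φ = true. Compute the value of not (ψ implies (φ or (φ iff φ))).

φ iff φ = true iff true = true
φ or (φ iff φ) = true or true = true
ψ implies (φ or (φ iff φ)) = U implies true = true
not (ψ implies (φ or (φ iff φ))) = not true = false

false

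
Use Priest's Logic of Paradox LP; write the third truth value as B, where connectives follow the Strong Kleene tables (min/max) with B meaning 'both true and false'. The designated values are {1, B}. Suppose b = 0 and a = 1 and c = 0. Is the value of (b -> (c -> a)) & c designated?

No

c -> a = 0 -> 1 = 1
b -> (c -> a) = 0 -> 1 = 1
(b -> (c -> a)) & c = 1 & 0 = 0
0 ∉ {1, B}.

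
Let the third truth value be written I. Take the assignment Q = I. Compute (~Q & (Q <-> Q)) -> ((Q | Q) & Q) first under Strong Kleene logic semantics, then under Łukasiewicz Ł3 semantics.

In Strong Kleene logic: ~Q = ~I = I
Q <-> Q = I <-> I = I
~Q & (Q <-> Q) = I & I = I
Q | Q = I | I = I
(Q | Q) & Q = I & I = I
(~Q & (Q <-> Q)) -> ((Q | Q) & Q) = I -> I = I  [~I | I]
In Łukasiewicz Ł3: ~Q = ~I = I
Q <-> Q = I <-> I = True  [1 − |½−½|]
~Q & (Q <-> Q) = I & True = I
Q | Q = I | I = I
(Q | Q) & Q = I & I = I
(~Q & (Q <-> Q)) -> ((Q | Q) & Q) = I -> I = True
They differ because Strong Kleene logic and Łukasiewicz Ł3 treat I differently under implication.

I; True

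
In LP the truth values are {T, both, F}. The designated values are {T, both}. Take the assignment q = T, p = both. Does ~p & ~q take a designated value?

No

~p = ~both = both
~q = ~T = F
~p & ~q = both & F = F
F ∉ {T, both}.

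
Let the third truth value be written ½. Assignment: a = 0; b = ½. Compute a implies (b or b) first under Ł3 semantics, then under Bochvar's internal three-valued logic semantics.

1; ½

In Ł3: b or b = ½ or ½ = ½
a implies (b or b) = 0 implies ½ = 1
In Bochvar's internal three-valued logic: b or b = ½ or ½ = ½
a implies (b or b) = 0 implies ½ = ½
They differ because Ł3 and Bochvar's internal three-valued logic treat ½ differently under the binary connectives.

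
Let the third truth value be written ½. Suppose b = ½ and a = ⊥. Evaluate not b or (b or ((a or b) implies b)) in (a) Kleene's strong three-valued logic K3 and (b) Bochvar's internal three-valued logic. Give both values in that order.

½; ½

In Kleene's strong three-valued logic K3: not b = not ½ = ½
a or b = ⊥ or ½ = ½
(a or b) implies b = ½ implies ½ = ½  [not ½ or ½]
b or ((a or b) implies b) = ½ or ½ = ½
not b or (b or ((a or b) implies b)) = ½ or ½ = ½
In Bochvar's internal three-valued logic: not b = not ½ = ½
a or b = ⊥ or ½ = ½
(a or b) implies b = ½ implies ½ = ½  [any arg is the third value ⇒ result is the third value]
b or ((a or b) implies b) = ½ or ½ = ½
not b or (b or ((a or b) implies b)) = ½ or ½ = ½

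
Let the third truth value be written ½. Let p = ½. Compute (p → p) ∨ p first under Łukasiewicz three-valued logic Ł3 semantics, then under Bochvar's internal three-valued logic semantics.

In Łukasiewicz three-valued logic Ł3: p → p = ½ → ½ = true
(p → p) ∨ p = true ∨ ½ = true
In Bochvar's internal three-valued logic: p → p = ½ → ½ = ½
(p → p) ∨ p = ½ ∨ ½ = ½
They differ because Łukasiewicz three-valued logic Ł3 and Bochvar's internal three-valued logic treat ½ differently under the binary connectives.

true; ½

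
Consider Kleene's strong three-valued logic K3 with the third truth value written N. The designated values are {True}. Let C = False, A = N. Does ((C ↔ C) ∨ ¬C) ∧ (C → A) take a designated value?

C ↔ C = False ↔ False = True
¬C = ¬False = True
(C ↔ C) ∨ ¬C = True ∨ True = True
C → A = False → N = True
((C ↔ C) ∨ ¬C) ∧ (C → A) = True ∧ True = True
True ∈ {True}.

Yes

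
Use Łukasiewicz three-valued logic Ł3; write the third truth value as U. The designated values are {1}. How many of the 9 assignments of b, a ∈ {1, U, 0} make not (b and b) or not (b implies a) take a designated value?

4

Designated under: (b=1, a=0); (b=0, a=1); (b=0, a=U); (b=0, a=0).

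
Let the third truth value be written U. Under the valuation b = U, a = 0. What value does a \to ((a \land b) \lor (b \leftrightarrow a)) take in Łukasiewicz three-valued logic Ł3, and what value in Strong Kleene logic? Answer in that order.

1; 1

In Łukasiewicz three-valued logic Ł3: a \land b = 0 \land U = 0
b \leftrightarrow a = U \leftrightarrow 0 = U  [1 − |½−0|]
(a \land b) \lor (b \leftrightarrow a) = 0 \lor U = U
a \to ((a \land b) \lor (b \leftrightarrow a)) = 0 \to U = 1
In Strong Kleene logic: a \land b = 0 \land U = 0
b \leftrightarrow a = U \leftrightarrow 0 = U
(a \land b) \lor (b \leftrightarrow a) = 0 \lor U = U
a \to ((a \land b) \lor (b \leftrightarrow a)) = 0 \to U = 1  [\lnot 0 \lor U]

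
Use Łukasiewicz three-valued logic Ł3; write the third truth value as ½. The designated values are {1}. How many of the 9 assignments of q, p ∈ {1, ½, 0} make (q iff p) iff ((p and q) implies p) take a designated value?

3

Designated under: (q=1, p=1); (q=½, p=½); (q=0, p=0).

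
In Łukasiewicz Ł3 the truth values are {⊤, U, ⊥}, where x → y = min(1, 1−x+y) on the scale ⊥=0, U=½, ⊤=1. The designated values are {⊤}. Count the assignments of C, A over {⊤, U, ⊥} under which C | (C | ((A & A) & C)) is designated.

Designated under: (C=⊤, A=⊤); (C=⊤, A=U); (C=⊤, A=⊥).

3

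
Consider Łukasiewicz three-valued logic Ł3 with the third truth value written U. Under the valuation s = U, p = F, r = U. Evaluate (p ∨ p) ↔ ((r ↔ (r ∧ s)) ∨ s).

F

p ∨ p = F ∨ F = F
r ∧ s = U ∧ U = U
r ↔ (r ∧ s) = U ↔ U = T  [1 − |½−½|]
(r ↔ (r ∧ s)) ∨ s = T ∨ U = T
(p ∨ p) ↔ ((r ↔ (r ∧ s)) ∨ s) = F ↔ T = F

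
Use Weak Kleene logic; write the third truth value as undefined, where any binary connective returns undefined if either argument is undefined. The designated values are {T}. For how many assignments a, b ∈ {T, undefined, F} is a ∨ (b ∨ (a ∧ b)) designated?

Designated under: (a=T, b=T); (a=T, b=F); (a=F, b=T).

3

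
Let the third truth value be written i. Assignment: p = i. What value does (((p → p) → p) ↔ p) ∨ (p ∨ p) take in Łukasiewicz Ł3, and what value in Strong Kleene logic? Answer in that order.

In Łukasiewicz Ł3: p → p = i → i = ⊤  [min(1, 1−½+½)]
(p → p) → p = ⊤ → i = i
((p → p) → p) ↔ p = i ↔ i = ⊤
p ∨ p = i ∨ i = i
(((p → p) → p) ↔ p) ∨ (p ∨ p) = ⊤ ∨ i = ⊤
In Strong Kleene logic: p → p = i → i = i
(p → p) → p = i → i = i
((p → p) → p) ↔ p = i ↔ i = i
p ∨ p = i ∨ i = i
(((p → p) → p) ↔ p) ∨ (p ∨ p) = i ∨ i = i
They differ because Łukasiewicz Ł3 and Strong Kleene logic treat i differently under implication.

⊤; i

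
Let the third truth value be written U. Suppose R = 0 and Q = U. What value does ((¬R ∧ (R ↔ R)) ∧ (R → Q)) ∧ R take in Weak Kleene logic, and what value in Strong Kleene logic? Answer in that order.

U; 0

In Weak Kleene logic: ¬R = ¬0 = 1
R ↔ R = 0 ↔ 0 = 1
¬R ∧ (R ↔ R) = 1 ∧ 1 = 1
R → Q = 0 → U = U  [any arg is the third value ⇒ result is the third value]
(¬R ∧ (R ↔ R)) ∧ (R → Q) = 1 ∧ U = U
((¬R ∧ (R ↔ R)) ∧ (R → Q)) ∧ R = U ∧ 0 = U
In Strong Kleene logic: ¬R = ¬0 = 1
R ↔ R = 0 ↔ 0 = 1
¬R ∧ (R ↔ R) = 1 ∧ 1 = 1
R → Q = 0 → U = 1  [¬0 ∨ U]
(¬R ∧ (R ↔ R)) ∧ (R → Q) = 1 ∧ 1 = 1
((¬R ∧ (R ↔ R)) ∧ (R → Q)) ∧ R = 1 ∧ 0 = 0
They differ because Weak Kleene logic and Strong Kleene logic treat U differently under the binary connectives.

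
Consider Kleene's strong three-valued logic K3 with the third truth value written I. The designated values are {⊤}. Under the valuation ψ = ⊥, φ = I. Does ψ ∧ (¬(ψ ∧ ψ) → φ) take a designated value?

ψ ∧ ψ = ⊥ ∧ ⊥ = ⊥
¬(ψ ∧ ψ) = ¬⊥ = ⊤
¬(ψ ∧ ψ) → φ = ⊤ → I = I  [¬⊤ ∨ I]
ψ ∧ (¬(ψ ∧ ψ) → φ) = ⊥ ∧ I = ⊥
⊥ ∉ {⊤}.

No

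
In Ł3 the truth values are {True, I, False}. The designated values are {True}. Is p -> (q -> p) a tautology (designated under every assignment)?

Every assignment of p, q over {True, I, False} gives a value in {True}.
In particular, with p=I, q=I: p -> (q -> p) = True.

Yes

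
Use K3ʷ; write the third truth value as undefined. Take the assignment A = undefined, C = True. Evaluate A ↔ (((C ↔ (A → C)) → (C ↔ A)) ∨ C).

A → C = undefined → True = undefined
C ↔ (A → C) = True ↔ undefined = undefined
C ↔ A = True ↔ undefined = undefined
(C ↔ (A → C)) → (C ↔ A) = undefined → undefined = undefined
((C ↔ (A → C)) → (C ↔ A)) ∨ C = undefined ∨ True = undefined
A ↔ (((C ↔ (A → C)) → (C ↔ A)) ∨ C) = undefined ↔ undefined = undefined

undefined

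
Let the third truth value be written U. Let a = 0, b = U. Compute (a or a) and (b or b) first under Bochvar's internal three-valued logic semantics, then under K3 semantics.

In Bochvar's internal three-valued logic: a or a = 0 or 0 = 0
b or b = U or U = U
(a or a) and (b or b) = 0 and U = U
In K3: a or a = 0 or 0 = 0
b or b = U or U = U
(a or a) and (b or b) = 0 and U = 0
They differ because Bochvar's internal three-valued logic and K3 treat U differently under the binary connectives.

U; 0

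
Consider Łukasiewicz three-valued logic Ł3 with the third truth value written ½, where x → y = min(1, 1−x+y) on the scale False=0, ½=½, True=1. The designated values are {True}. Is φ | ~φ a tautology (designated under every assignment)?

No

Countermodel: φ=½ gives ½, which is not designated.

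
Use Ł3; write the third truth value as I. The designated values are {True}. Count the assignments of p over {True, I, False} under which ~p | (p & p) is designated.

2

p=True: True ✓
p=I: I ·
p=False: True ✓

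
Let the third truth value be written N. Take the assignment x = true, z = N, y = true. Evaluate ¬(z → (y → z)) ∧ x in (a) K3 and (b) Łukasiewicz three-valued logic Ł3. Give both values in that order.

In K3: y → z = true → N = N  [¬true ∨ N]
z → (y → z) = N → N = N
¬(z → (y → z)) = ¬N = N
¬(z → (y → z)) ∧ x = N ∧ true = N
In Łukasiewicz three-valued logic Ł3: y → z = true → N = N
z → (y → z) = N → N = true
¬(z → (y → z)) = ¬true = false
¬(z → (y → z)) ∧ x = false ∧ true = false
They differ because K3 and Łukasiewicz three-valued logic Ł3 treat N differently under implication.

N; false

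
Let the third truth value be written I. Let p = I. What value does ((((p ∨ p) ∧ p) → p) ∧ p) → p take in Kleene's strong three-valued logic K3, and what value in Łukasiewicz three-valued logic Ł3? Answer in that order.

I; T

In Kleene's strong three-valued logic K3: p ∨ p = I ∨ I = I
(p ∨ p) ∧ p = I ∧ I = I
((p ∨ p) ∧ p) → p = I → I = I  [¬I ∨ I]
(((p ∨ p) ∧ p) → p) ∧ p = I ∧ I = I
((((p ∨ p) ∧ p) → p) ∧ p) → p = I → I = I
In Łukasiewicz three-valued logic Ł3: p ∨ p = I ∨ I = I
(p ∨ p) ∧ p = I ∧ I = I
((p ∨ p) ∧ p) → p = I → I = T  [min(1, 1−½+½)]
(((p ∨ p) ∧ p) → p) ∧ p = T ∧ I = I
((((p ∨ p) ∧ p) → p) ∧ p) → p = I → I = T
They differ because Kleene's strong three-valued logic K3 and Łukasiewicz three-valued logic Ł3 treat I differently under implication.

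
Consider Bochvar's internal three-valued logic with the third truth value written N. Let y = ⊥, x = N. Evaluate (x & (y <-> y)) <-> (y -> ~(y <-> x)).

y <-> y = ⊥ <-> ⊥ = ⊤
x & (y <-> y) = N & ⊤ = N
y <-> x = ⊥ <-> N = N
~(y <-> x) = ~N = N
y -> ~(y <-> x) = ⊥ -> N = N
(x & (y <-> y)) <-> (y -> ~(y <-> x)) = N <-> N = N

N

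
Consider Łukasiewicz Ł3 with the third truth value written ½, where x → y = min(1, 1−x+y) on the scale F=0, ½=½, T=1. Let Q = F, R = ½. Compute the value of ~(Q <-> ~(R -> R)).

R -> R = ½ -> ½ = T  [min(1, 1−½+½)]
~(R -> R) = ~T = F
Q <-> ~(R -> R) = F <-> F = T
~(Q <-> ~(R -> R)) = ~T = F

F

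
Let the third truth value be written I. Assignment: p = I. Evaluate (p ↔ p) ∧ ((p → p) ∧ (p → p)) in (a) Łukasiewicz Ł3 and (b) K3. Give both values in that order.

T; I

In Łukasiewicz Ł3: p ↔ p = I ↔ I = T
p → p = I → I = T
p → p = I → I = T
(p → p) ∧ (p → p) = T ∧ T = T
(p ↔ p) ∧ ((p → p) ∧ (p → p)) = T ∧ T = T
In K3: p ↔ p = I ↔ I = I
p → p = I → I = I  [¬I ∨ I]
p → p = I → I = I
(p → p) ∧ (p → p) = I ∧ I = I
(p ↔ p) ∧ ((p → p) ∧ (p → p)) = I ∧ I = I
They differ because Łukasiewicz Ł3 and K3 treat I differently under implication.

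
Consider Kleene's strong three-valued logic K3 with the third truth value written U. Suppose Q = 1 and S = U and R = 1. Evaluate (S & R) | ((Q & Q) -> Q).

S & R = U & 1 = U
Q & Q = 1 & 1 = 1
(Q & Q) -> Q = 1 -> 1 = 1
(S & R) | ((Q & Q) -> Q) = U | 1 = 1

1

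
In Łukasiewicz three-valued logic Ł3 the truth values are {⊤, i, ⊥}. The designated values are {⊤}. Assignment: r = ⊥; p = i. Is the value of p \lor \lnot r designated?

\lnot r = \lnot ⊥ = ⊤
p \lor \lnot r = i \lor ⊤ = ⊤
⊤ ∈ {⊤}.

Yes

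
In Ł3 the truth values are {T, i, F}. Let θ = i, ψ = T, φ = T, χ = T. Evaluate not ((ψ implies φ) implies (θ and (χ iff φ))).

ψ implies φ = T implies T = T
χ iff φ = T iff T = T
θ and (χ iff φ) = i and T = i
(ψ implies φ) implies (θ and (χ iff φ)) = T implies i = i
not ((ψ implies φ) implies (θ and (χ iff φ))) = not i = i

i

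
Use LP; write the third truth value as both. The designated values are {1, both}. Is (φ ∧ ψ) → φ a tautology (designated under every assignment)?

Every assignment of φ, ψ over {1, both, 0} gives a value in {1, both}.
In particular, with φ=both, ψ=both: (φ ∧ ψ) → φ = both.

Yes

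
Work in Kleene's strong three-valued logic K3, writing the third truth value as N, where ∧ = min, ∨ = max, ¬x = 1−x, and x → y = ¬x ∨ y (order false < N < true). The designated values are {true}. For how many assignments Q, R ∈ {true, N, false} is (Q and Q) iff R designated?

2

Designated under: (Q=true, R=true); (Q=false, R=false).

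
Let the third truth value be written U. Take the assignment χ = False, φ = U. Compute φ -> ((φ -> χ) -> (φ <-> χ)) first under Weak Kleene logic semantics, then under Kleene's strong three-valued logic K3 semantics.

U; U

In Weak Kleene logic: φ -> χ = U -> False = U
φ <-> χ = U <-> False = U
(φ -> χ) -> (φ <-> χ) = U -> U = U
φ -> ((φ -> χ) -> (φ <-> χ)) = U -> U = U
In Kleene's strong three-valued logic K3: φ -> χ = U -> False = U  [~U | False]
φ <-> χ = U <-> False = U
(φ -> χ) -> (φ <-> χ) = U -> U = U
φ -> ((φ -> χ) -> (φ <-> χ)) = U -> U = U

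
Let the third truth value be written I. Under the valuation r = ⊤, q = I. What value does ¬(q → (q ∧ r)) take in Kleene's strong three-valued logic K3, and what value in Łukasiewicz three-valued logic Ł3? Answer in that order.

I; ⊥

In Kleene's strong three-valued logic K3: q ∧ r = I ∧ ⊤ = I
q → (q ∧ r) = I → I = I  [¬I ∨ I]
¬(q → (q ∧ r)) = ¬I = I
In Łukasiewicz three-valued logic Ł3: q ∧ r = I ∧ ⊤ = I
q → (q ∧ r) = I → I = ⊤
¬(q → (q ∧ r)) = ¬⊤ = ⊥
They differ because Kleene's strong three-valued logic K3 and Łukasiewicz three-valued logic Ł3 treat I differently under implication.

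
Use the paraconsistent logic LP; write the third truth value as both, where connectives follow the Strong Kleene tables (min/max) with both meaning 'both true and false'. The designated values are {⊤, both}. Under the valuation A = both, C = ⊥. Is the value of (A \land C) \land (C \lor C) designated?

A \land C = both \land ⊥ = ⊥
C \lor C = ⊥ \lor ⊥ = ⊥
(A \land C) \land (C \lor C) = ⊥ \land ⊥ = ⊥
⊥ ∉ {⊤, both}.

No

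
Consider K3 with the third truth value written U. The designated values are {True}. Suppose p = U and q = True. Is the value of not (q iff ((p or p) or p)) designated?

p or p = U or U = U
(p or p) or p = U or U = U
q iff ((p or p) or p) = True iff U = U
not (q iff ((p or p) or p)) = not U = U
U ∉ {True}.

No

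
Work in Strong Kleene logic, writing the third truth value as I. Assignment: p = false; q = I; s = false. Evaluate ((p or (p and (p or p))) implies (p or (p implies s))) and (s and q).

p or p = false or false = false
p and (p or p) = false and false = false
p or (p and (p or p)) = false or false = false
p implies s = false implies false = true
p or (p implies s) = false or true = true
(p or (p and (p or p))) implies (p or (p implies s)) = false implies true = true
s and q = false and I = false
((p or (p and (p or p))) implies (p or (p implies s))) and (s and q) = true and false = false

false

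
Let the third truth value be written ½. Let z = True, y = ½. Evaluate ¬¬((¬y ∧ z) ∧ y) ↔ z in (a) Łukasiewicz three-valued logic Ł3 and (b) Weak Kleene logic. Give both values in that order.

½; ½

In Łukasiewicz three-valued logic Ł3: ¬y = ¬½ = ½
¬y ∧ z = ½ ∧ True = ½
(¬y ∧ z) ∧ y = ½ ∧ ½ = ½
¬((¬y ∧ z) ∧ y) = ¬½ = ½
¬¬((¬y ∧ z) ∧ y) = ¬½ = ½
¬¬((¬y ∧ z) ∧ y) ↔ z = ½ ↔ True = ½  [1 − |½−1|]
In Weak Kleene logic: ¬y = ¬½ = ½
¬y ∧ z = ½ ∧ True = ½
(¬y ∧ z) ∧ y = ½ ∧ ½ = ½
¬((¬y ∧ z) ∧ y) = ¬½ = ½
¬¬((¬y ∧ z) ∧ y) = ¬½ = ½
¬¬((¬y ∧ z) ∧ y) ↔ z = ½ ↔ True = ½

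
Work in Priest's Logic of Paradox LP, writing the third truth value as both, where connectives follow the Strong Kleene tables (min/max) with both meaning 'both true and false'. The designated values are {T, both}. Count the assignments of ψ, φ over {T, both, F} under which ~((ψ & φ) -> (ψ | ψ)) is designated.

Designated under: (ψ=both, φ=T); (ψ=both, φ=both).

2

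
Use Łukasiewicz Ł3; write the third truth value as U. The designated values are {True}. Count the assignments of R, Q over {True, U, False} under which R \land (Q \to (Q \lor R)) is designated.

3

Designated under: (R=True, Q=True); (R=True, Q=U); (R=True, Q=False).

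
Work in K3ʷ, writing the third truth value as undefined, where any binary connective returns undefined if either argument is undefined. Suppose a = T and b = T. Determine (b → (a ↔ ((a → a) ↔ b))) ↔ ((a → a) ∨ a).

a → a = T → T = T
(a → a) ↔ b = T ↔ T = T
a ↔ ((a → a) ↔ b) = T ↔ T = T
b → (a ↔ ((a → a) ↔ b)) = T → T = T
a → a = T → T = T
(a → a) ∨ a = T ∨ T = T
(b → (a ↔ ((a → a) ↔ b))) ↔ ((a → a) ∨ a) = T ↔ T = T

T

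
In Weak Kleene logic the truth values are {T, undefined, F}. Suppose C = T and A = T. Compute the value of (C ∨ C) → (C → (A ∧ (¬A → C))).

T

C ∨ C = T ∨ T = T
¬A = ¬T = F
¬A → C = F → T = T
A ∧ (¬A → C) = T ∧ T = T
C → (A ∧ (¬A → C)) = T → T = T
(C ∨ C) → (C → (A ∧ (¬A → C))) = T → T = T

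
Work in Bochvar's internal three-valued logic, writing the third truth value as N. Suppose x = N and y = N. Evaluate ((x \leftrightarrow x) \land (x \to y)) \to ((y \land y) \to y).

N

x \leftrightarrow x = N \leftrightarrow N = N
x \to y = N \to N = N
(x \leftrightarrow x) \land (x \to y) = N \land N = N
y \land y = N \land N = N
(y \land y) \to y = N \to N = N
((x \leftrightarrow x) \land (x \to y)) \to ((y \land y) \to y) = N \to N = N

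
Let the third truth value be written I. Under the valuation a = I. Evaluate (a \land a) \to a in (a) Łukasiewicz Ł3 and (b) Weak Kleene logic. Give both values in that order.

1; I

In Łukasiewicz Ł3: a \land a = I \land I = I
(a \land a) \to a = I \to I = 1
In Weak Kleene logic: a \land a = I \land I = I
(a \land a) \to a = I \to I = I
They differ because Łukasiewicz Ł3 and Weak Kleene logic treat I differently under the binary connectives.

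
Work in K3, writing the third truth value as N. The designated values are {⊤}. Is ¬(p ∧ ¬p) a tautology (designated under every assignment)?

No

Countermodel: p=N gives N, which is not designated.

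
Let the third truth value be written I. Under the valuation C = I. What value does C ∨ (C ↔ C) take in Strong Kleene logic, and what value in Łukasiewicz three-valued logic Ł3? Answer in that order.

In Strong Kleene logic: C ↔ C = I ↔ I = I
C ∨ (C ↔ C) = I ∨ I = I
In Łukasiewicz three-valued logic Ł3: C ↔ C = I ↔ I = T  [1 − |½−½|]
C ∨ (C ↔ C) = I ∨ T = T
They differ because Strong Kleene logic and Łukasiewicz three-valued logic Ł3 treat I differently under implication.

I; T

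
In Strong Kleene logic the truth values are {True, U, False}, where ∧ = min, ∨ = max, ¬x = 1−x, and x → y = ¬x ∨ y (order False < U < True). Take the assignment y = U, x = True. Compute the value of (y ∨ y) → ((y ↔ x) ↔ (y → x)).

U

y ∨ y = U ∨ U = U
y ↔ x = U ↔ True = U
y → x = U → True = True  [¬U ∨ True]
(y ↔ x) ↔ (y → x) = U ↔ True = U
(y ∨ y) → ((y ↔ x) ↔ (y → x)) = U → U = U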